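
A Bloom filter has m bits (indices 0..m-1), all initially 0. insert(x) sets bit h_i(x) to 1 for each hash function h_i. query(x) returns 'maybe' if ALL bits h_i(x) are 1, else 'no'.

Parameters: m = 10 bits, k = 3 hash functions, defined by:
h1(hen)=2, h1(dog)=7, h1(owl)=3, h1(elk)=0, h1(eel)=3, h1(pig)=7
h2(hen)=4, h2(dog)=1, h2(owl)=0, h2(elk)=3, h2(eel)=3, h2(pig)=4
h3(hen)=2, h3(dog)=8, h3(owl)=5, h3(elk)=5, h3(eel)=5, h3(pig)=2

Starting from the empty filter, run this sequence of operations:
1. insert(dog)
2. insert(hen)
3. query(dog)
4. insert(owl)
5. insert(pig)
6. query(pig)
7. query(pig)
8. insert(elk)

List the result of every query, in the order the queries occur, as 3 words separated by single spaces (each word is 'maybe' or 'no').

Answer: maybe maybe maybe

Derivation:
Start: bits=0000000000
Op 1: insert dog -> sets bits 1 7 8 -> bits=0100000110
Op 2: insert hen -> sets bits 2 4 -> bits=0110100110
Op 3: query dog -> checks bit1=1, bit7=1, bit8=1 (all 1) -> maybe
Op 4: insert owl -> sets bits 0 3 5 -> bits=1111110110
Op 5: insert pig -> sets bits 2 4 7 -> bits=1111110110
Op 6: query pig -> checks bit2=1, bit4=1, bit7=1 (all 1) -> maybe
Op 7: query pig -> checks bit2=1, bit4=1, bit7=1 (all 1) -> maybe
Op 8: insert elk -> sets bits 0 3 5 -> bits=1111110110
Query results in order: maybe maybe maybe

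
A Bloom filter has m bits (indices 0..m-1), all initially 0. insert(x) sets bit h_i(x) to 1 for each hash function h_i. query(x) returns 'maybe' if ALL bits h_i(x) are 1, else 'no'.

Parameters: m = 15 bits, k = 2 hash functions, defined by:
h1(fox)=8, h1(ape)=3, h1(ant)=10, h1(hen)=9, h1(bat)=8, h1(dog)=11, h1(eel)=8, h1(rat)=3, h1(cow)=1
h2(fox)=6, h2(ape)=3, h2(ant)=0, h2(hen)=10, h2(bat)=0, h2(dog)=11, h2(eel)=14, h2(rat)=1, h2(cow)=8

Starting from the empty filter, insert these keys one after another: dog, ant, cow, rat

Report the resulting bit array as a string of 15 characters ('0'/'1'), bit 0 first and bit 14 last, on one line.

Start: bits=000000000000000
After insert 'dog': sets bits 11 -> bits=000000000001000
After insert 'ant': sets bits 0 10 -> bits=100000000011000
After insert 'cow': sets bits 1 8 -> bits=110000001011000
After insert 'rat': sets bits 1 3 -> bits=110100001011000

Answer: 110100001011000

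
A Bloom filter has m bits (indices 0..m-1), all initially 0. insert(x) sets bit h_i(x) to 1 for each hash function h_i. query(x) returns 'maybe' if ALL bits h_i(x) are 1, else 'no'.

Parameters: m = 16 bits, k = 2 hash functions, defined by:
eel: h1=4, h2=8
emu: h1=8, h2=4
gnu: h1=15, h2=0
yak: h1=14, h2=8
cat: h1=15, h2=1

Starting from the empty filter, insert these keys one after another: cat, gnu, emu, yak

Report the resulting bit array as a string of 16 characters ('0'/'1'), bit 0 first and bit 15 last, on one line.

Start: bits=0000000000000000
After insert 'cat': sets bits 1 15 -> bits=0100000000000001
After insert 'gnu': sets bits 0 15 -> bits=1100000000000001
After insert 'emu': sets bits 4 8 -> bits=1100100010000001
After insert 'yak': sets bits 8 14 -> bits=1100100010000011

Answer: 1100100010000011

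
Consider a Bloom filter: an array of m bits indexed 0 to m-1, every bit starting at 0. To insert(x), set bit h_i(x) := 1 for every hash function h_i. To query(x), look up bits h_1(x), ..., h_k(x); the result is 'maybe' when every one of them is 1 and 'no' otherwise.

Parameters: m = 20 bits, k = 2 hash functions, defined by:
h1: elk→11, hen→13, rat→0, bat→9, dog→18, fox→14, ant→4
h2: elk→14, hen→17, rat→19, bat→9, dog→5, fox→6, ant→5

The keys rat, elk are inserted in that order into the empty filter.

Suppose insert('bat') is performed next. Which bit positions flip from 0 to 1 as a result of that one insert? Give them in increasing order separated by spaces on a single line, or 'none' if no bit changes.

Start: bits=00000000000000000000
After insert 'rat': sets bits 0 19 -> bits=10000000000000000001
After insert 'elk': sets bits 11 14 -> bits=10000000000100100001
insert 'bat' would touch bits 9; currently bit9=0
Bits that are 0 among those (would change 0->1): 9

Answer: 9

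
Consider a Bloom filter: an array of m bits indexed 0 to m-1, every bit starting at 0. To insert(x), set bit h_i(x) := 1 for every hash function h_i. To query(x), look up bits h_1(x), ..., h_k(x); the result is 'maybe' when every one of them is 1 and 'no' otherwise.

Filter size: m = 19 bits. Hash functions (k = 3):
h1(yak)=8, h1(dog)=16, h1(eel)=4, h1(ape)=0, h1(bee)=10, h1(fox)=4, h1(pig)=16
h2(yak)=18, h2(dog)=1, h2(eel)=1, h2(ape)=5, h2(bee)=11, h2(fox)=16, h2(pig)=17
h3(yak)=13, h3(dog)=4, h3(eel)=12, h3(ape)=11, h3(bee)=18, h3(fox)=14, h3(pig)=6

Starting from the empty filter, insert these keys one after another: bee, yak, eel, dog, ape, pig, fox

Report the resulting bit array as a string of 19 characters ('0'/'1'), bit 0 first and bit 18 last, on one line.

Answer: 1100111010111110111

Derivation:
Start: bits=0000000000000000000
After insert 'bee': sets bits 10 11 18 -> bits=0000000000110000001
After insert 'yak': sets bits 8 13 18 -> bits=0000000010110100001
After insert 'eel': sets bits 1 4 12 -> bits=0100100010111100001
After insert 'dog': sets bits 1 4 16 -> bits=0100100010111100101
After insert 'ape': sets bits 0 5 11 -> bits=1100110010111100101
After insert 'pig': sets bits 6 16 17 -> bits=1100111010111100111
After insert 'fox': sets bits 4 14 16 -> bits=1100111010111110111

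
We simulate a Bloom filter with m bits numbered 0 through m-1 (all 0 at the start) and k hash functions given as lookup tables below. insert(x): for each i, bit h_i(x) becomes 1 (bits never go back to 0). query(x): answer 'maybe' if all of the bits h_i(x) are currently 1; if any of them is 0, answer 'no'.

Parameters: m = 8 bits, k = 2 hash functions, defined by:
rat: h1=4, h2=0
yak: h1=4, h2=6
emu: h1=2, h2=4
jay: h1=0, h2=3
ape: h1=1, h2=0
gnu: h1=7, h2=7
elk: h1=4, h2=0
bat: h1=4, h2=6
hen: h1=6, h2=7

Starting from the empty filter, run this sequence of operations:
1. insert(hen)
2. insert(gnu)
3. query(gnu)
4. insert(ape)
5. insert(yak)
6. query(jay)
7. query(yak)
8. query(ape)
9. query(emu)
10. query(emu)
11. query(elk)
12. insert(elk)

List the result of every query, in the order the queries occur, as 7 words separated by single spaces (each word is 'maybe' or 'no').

Start: bits=00000000
Op 1: insert hen -> sets bits 6 7 -> bits=00000011
Op 2: insert gnu -> sets bits 7 -> bits=00000011
Op 3: query gnu -> checks bit7=1 (all 1) -> maybe
Op 4: insert ape -> sets bits 0 1 -> bits=11000011
Op 5: insert yak -> sets bits 4 6 -> bits=11001011
Op 6: query jay -> checks bit0=1, bit3=0 (has a 0) -> no
Op 7: query yak -> checks bit4=1, bit6=1 (all 1) -> maybe
Op 8: query ape -> checks bit0=1, bit1=1 (all 1) -> maybe
Op 9: query emu -> checks bit2=0, bit4=1 (has a 0) -> no
Op 10: query emu -> checks bit2=0, bit4=1 (has a 0) -> no
Op 11: query elk -> checks bit0=1, bit4=1 (all 1) -> maybe
Op 12: insert elk -> sets bits 0 4 -> bits=11001011
Query results in order: maybe no maybe maybe no no maybe

Answer: maybe no maybe maybe no no maybe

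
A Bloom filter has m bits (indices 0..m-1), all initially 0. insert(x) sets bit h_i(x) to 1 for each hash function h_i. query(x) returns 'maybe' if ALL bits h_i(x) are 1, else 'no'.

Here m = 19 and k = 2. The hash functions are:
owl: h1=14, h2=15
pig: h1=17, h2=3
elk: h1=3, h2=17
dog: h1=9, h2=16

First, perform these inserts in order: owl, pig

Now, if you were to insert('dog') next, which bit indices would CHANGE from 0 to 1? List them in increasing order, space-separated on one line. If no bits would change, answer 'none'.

Answer: 9 16

Derivation:
Start: bits=0000000000000000000
After insert 'owl': sets bits 14 15 -> bits=0000000000000011000
After insert 'pig': sets bits 3 17 -> bits=0001000000000011010
insert 'dog' would touch bits 9 16; currently bit9=0, bit16=0
Bits that are 0 among those (would change 0->1): 9 16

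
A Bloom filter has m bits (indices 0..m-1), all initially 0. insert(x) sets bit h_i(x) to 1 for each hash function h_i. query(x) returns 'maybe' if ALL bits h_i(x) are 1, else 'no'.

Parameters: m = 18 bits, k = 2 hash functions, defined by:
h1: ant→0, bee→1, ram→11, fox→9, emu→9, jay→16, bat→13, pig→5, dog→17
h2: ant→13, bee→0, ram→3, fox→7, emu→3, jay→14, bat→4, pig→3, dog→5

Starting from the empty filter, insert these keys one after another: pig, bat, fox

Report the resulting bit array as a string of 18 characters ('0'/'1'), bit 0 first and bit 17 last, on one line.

Start: bits=000000000000000000
After insert 'pig': sets bits 3 5 -> bits=000101000000000000
After insert 'bat': sets bits 4 13 -> bits=000111000000010000
After insert 'fox': sets bits 7 9 -> bits=000111010100010000

Answer: 000111010100010000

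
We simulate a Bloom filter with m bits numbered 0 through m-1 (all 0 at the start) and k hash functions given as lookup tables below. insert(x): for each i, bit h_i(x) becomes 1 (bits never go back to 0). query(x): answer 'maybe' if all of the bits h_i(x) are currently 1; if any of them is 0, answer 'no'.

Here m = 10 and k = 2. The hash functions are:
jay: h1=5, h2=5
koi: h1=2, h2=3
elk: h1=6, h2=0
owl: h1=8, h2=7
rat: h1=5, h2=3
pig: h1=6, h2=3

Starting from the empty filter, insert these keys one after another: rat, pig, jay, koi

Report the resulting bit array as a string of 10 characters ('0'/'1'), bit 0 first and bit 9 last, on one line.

Answer: 0011011000

Derivation:
Start: bits=0000000000
After insert 'rat': sets bits 3 5 -> bits=0001010000
After insert 'pig': sets bits 3 6 -> bits=0001011000
After insert 'jay': sets bits 5 -> bits=0001011000
After insert 'koi': sets bits 2 3 -> bits=0011011000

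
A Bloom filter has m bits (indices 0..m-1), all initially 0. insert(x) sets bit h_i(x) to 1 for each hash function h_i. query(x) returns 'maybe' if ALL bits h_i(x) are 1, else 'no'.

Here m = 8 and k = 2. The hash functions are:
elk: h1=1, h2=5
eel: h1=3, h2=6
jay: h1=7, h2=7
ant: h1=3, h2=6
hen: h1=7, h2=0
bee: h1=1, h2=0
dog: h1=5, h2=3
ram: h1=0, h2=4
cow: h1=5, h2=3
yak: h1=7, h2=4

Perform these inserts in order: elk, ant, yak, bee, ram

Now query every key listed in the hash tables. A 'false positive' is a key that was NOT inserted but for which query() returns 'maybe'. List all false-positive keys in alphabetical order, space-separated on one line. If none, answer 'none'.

Start: bits=00000000
After insert 'elk': sets bits 1 5 -> bits=01000100
After insert 'ant': sets bits 3 6 -> bits=01010110
After insert 'yak': sets bits 4 7 -> bits=01011111
After insert 'bee': sets bits 0 1 -> bits=11011111
After insert 'ram': sets bits 0 4 -> bits=11011111
Not inserted: cow dog eel hen jay — query each against bits=11011111:
query cow: checks bit3=1, bit5=1 (all 1) -> maybe => FALSE POSITIVE
query dog: checks bit3=1, bit5=1 (all 1) -> maybe => FALSE POSITIVE
query eel: checks bit3=1, bit6=1 (all 1) -> maybe => FALSE POSITIVE
query hen: checks bit0=1, bit7=1 (all 1) -> maybe => FALSE POSITIVE
query jay: checks bit7=1 (all 1) -> maybe => FALSE POSITIVE
False positives (alphabetical): cow dog eel hen jay

Answer: cow dog eel hen jay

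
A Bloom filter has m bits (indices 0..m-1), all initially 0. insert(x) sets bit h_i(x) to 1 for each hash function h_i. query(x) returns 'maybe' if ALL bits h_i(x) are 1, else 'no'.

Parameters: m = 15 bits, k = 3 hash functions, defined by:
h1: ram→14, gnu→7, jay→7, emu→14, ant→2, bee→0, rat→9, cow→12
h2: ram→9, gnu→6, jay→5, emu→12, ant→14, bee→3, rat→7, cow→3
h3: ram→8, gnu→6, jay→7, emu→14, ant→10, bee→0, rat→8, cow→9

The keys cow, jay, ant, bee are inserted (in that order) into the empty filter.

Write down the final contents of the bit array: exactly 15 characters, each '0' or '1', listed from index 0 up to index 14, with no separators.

Start: bits=000000000000000
After insert 'cow': sets bits 3 9 12 -> bits=000100000100100
After insert 'jay': sets bits 5 7 -> bits=000101010100100
After insert 'ant': sets bits 2 10 14 -> bits=001101010110101
After insert 'bee': sets bits 0 3 -> bits=101101010110101

Answer: 101101010110101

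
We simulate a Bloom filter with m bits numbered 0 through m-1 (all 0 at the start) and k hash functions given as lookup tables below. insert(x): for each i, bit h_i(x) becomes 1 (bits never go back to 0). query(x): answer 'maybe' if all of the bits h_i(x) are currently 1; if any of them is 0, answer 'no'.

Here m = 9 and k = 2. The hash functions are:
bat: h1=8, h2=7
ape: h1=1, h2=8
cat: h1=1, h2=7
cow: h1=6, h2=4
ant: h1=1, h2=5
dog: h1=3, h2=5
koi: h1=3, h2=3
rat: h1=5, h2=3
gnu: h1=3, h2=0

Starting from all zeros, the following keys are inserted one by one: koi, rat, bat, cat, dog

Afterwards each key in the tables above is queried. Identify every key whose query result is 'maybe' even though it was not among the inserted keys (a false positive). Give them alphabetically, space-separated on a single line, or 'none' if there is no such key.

Start: bits=000000000
After insert 'koi': sets bits 3 -> bits=000100000
After insert 'rat': sets bits 3 5 -> bits=000101000
After insert 'bat': sets bits 7 8 -> bits=000101011
After insert 'cat': sets bits 1 7 -> bits=010101011
After insert 'dog': sets bits 3 5 -> bits=010101011
Not inserted: ant ape cow gnu — query each against bits=010101011:
query ant: checks bit1=1, bit5=1 (all 1) -> maybe => FALSE POSITIVE
query ape: checks bit1=1, bit8=1 (all 1) -> maybe => FALSE POSITIVE
query cow: checks bit4=0, bit6=0 (has a 0) -> no => not a false positive
query gnu: checks bit0=0, bit3=1 (has a 0) -> no => not a false positive
False positives (alphabetical): ant ape

Answer: ant ape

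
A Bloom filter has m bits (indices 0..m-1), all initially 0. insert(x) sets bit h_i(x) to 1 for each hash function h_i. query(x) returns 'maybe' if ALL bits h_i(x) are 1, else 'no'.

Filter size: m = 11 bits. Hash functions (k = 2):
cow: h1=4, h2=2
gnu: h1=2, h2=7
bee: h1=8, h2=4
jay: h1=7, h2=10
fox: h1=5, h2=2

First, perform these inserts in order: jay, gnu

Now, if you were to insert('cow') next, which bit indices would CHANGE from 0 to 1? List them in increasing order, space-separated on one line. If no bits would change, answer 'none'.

Answer: 4

Derivation:
Start: bits=00000000000
After insert 'jay': sets bits 7 10 -> bits=00000001001
After insert 'gnu': sets bits 2 7 -> bits=00100001001
insert 'cow' would touch bits 2 4; currently bit2=1, bit4=0
Bits that are 0 among those (would change 0->1): 4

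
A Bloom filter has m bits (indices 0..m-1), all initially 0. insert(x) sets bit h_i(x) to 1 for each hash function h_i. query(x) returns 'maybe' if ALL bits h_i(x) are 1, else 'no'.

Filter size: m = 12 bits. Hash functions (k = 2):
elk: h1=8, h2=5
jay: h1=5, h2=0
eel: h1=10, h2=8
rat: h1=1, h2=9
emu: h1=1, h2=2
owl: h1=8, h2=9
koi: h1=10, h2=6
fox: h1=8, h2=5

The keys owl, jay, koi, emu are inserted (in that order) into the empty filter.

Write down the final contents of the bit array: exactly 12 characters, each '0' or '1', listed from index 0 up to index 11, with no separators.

Answer: 111001101110

Derivation:
Start: bits=000000000000
After insert 'owl': sets bits 8 9 -> bits=000000001100
After insert 'jay': sets bits 0 5 -> bits=100001001100
After insert 'koi': sets bits 6 10 -> bits=100001101110
After insert 'emu': sets bits 1 2 -> bits=111001101110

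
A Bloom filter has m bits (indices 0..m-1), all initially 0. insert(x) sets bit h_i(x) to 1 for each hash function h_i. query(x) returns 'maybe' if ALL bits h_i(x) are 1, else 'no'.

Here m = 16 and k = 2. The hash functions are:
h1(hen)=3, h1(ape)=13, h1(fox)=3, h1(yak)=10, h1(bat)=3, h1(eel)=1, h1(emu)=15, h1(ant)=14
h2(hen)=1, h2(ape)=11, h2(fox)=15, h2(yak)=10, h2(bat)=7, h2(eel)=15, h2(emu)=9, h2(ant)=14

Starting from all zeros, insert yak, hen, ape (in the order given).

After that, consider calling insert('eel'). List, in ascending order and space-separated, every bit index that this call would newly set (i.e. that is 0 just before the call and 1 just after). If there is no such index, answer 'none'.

Start: bits=0000000000000000
After insert 'yak': sets bits 10 -> bits=0000000000100000
After insert 'hen': sets bits 1 3 -> bits=0101000000100000
After insert 'ape': sets bits 11 13 -> bits=0101000000110100
insert 'eel' would touch bits 1 15; currently bit1=1, bit15=0
Bits that are 0 among those (would change 0->1): 15

Answer: 15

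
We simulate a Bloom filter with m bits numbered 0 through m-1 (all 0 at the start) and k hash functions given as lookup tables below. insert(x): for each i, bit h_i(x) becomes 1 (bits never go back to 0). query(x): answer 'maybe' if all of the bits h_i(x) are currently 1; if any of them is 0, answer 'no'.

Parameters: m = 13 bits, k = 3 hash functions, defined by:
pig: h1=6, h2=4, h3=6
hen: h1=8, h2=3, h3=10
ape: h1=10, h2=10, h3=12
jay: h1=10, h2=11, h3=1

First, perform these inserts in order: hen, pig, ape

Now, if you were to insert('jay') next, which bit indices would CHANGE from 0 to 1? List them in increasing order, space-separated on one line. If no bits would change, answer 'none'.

Answer: 1 11

Derivation:
Start: bits=0000000000000
After insert 'hen': sets bits 3 8 10 -> bits=0001000010100
After insert 'pig': sets bits 4 6 -> bits=0001101010100
After insert 'ape': sets bits 10 12 -> bits=0001101010101
insert 'jay' would touch bits 1 10 11; currently bit1=0, bit10=1, bit11=0
Bits that are 0 among those (would change 0->1): 1 11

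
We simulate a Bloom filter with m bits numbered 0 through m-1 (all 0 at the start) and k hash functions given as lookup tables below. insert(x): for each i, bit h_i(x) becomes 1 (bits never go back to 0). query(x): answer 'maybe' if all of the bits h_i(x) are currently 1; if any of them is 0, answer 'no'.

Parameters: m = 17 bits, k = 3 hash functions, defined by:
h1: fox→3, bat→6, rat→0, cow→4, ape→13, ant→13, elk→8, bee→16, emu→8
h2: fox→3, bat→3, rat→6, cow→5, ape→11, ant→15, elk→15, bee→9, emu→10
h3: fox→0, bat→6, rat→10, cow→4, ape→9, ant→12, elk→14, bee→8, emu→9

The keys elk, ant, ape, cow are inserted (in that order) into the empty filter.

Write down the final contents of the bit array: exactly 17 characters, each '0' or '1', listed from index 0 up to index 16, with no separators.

Start: bits=00000000000000000
After insert 'elk': sets bits 8 14 15 -> bits=00000000100000110
After insert 'ant': sets bits 12 13 15 -> bits=00000000100011110
After insert 'ape': sets bits 9 11 13 -> bits=00000000110111110
After insert 'cow': sets bits 4 5 -> bits=00001100110111110

Answer: 00001100110111110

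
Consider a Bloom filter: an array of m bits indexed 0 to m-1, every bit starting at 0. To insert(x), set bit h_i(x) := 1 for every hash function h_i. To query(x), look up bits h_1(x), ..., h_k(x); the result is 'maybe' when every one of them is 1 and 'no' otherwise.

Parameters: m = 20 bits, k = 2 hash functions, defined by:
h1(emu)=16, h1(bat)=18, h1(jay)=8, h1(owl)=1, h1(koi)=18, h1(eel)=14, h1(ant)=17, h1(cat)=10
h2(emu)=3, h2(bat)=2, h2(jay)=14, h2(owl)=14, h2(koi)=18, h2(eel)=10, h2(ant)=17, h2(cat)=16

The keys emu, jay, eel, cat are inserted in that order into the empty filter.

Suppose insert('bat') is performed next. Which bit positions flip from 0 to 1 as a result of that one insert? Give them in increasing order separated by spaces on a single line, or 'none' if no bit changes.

Start: bits=00000000000000000000
After insert 'emu': sets bits 3 16 -> bits=00010000000000001000
After insert 'jay': sets bits 8 14 -> bits=00010000100000101000
After insert 'eel': sets bits 10 14 -> bits=00010000101000101000
After insert 'cat': sets bits 10 16 -> bits=00010000101000101000
insert 'bat' would touch bits 2 18; currently bit2=0, bit18=0
Bits that are 0 among those (would change 0->1): 2 18

Answer: 2 18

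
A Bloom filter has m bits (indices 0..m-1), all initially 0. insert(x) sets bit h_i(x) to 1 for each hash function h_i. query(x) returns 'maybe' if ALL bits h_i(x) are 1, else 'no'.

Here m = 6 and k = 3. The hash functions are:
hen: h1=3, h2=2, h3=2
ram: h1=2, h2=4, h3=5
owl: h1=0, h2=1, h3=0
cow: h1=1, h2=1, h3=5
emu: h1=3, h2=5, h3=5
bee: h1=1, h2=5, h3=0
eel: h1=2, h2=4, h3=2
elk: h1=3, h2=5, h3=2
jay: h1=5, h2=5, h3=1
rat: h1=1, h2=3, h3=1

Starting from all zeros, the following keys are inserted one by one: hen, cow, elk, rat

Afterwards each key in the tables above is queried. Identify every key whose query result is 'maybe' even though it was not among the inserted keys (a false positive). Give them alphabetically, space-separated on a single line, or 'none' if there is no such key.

Answer: emu jay

Derivation:
Start: bits=000000
After insert 'hen': sets bits 2 3 -> bits=001100
After insert 'cow': sets bits 1 5 -> bits=011101
After insert 'elk': sets bits 2 3 5 -> bits=011101
After insert 'rat': sets bits 1 3 -> bits=011101
Not inserted: bee eel emu jay owl ram — query each against bits=011101:
query bee: checks bit0=0, bit1=1, bit5=1 (has a 0) -> no => not a false positive
query eel: checks bit2=1, bit4=0 (has a 0) -> no => not a false positive
query emu: checks bit3=1, bit5=1 (all 1) -> maybe => FALSE POSITIVE
query jay: checks bit1=1, bit5=1 (all 1) -> maybe => FALSE POSITIVE
query owl: checks bit0=0, bit1=1 (has a 0) -> no => not a false positive
query ram: checks bit2=1, bit4=0, bit5=1 (has a 0) -> no => not a false positive
False positives (alphabetical): emu jay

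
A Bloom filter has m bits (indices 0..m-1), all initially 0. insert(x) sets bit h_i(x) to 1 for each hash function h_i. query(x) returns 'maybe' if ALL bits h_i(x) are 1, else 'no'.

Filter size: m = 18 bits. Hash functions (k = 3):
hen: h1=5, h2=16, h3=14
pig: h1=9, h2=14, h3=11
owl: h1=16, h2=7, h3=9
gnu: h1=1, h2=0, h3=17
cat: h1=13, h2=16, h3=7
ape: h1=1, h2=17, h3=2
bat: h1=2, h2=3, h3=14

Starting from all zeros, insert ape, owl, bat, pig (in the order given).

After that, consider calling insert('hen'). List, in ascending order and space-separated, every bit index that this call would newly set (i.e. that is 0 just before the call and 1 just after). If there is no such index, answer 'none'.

Start: bits=000000000000000000
After insert 'ape': sets bits 1 2 17 -> bits=011000000000000001
After insert 'owl': sets bits 7 9 16 -> bits=011000010100000011
After insert 'bat': sets bits 2 3 14 -> bits=011100010100001011
After insert 'pig': sets bits 9 11 14 -> bits=011100010101001011
insert 'hen' would touch bits 5 14 16; currently bit5=0, bit14=1, bit16=1
Bits that are 0 among those (would change 0->1): 5

Answer: 5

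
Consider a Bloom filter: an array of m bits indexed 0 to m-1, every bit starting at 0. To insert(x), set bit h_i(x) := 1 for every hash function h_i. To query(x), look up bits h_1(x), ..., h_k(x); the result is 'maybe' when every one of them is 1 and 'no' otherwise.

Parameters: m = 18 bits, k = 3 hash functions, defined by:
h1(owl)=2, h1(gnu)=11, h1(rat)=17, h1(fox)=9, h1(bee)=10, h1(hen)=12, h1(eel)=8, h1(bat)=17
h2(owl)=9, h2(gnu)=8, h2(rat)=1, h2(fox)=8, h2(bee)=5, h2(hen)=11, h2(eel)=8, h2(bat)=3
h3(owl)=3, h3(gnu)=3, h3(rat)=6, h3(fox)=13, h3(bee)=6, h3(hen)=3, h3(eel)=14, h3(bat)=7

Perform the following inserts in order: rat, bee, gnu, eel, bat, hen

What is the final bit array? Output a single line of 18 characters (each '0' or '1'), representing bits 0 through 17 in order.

Start: bits=000000000000000000
After insert 'rat': sets bits 1 6 17 -> bits=010000100000000001
After insert 'bee': sets bits 5 6 10 -> bits=010001100010000001
After insert 'gnu': sets bits 3 8 11 -> bits=010101101011000001
After insert 'eel': sets bits 8 14 -> bits=010101101011001001
After insert 'bat': sets bits 3 7 17 -> bits=010101111011001001
After insert 'hen': sets bits 3 11 12 -> bits=010101111011101001

Answer: 010101111011101001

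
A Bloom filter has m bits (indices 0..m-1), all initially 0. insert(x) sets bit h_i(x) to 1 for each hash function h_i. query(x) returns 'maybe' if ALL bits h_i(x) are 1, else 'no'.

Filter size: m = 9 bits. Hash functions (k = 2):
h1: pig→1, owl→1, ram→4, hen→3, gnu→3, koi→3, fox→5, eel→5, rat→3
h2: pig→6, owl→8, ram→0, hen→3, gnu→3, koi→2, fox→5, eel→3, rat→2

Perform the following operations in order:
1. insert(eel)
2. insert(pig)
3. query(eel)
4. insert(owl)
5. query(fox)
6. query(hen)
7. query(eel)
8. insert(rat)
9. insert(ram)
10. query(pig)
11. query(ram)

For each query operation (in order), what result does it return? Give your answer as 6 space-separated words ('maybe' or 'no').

Answer: maybe maybe maybe maybe maybe maybe

Derivation:
Start: bits=000000000
Op 1: insert eel -> sets bits 3 5 -> bits=000101000
Op 2: insert pig -> sets bits 1 6 -> bits=010101100
Op 3: query eel -> checks bit3=1, bit5=1 (all 1) -> maybe
Op 4: insert owl -> sets bits 1 8 -> bits=010101101
Op 5: query fox -> checks bit5=1 (all 1) -> maybe
Op 6: query hen -> checks bit3=1 (all 1) -> maybe
Op 7: query eel -> checks bit3=1, bit5=1 (all 1) -> maybe
Op 8: insert rat -> sets bits 2 3 -> bits=011101101
Op 9: insert ram -> sets bits 0 4 -> bits=111111101
Op 10: query pig -> checks bit1=1, bit6=1 (all 1) -> maybe
Op 11: query ram -> checks bit0=1, bit4=1 (all 1) -> maybe
Query results in order: maybe maybe maybe maybe maybe maybe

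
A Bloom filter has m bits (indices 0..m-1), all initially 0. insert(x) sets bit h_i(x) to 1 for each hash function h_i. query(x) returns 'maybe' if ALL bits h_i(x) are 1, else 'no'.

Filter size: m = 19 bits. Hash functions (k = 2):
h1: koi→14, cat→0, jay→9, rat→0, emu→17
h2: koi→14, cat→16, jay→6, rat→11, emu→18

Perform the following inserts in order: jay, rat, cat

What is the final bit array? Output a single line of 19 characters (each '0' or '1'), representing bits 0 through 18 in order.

Answer: 1000001001010000100

Derivation:
Start: bits=0000000000000000000
After insert 'jay': sets bits 6 9 -> bits=0000001001000000000
After insert 'rat': sets bits 0 11 -> bits=1000001001010000000
After insert 'cat': sets bits 0 16 -> bits=1000001001010000100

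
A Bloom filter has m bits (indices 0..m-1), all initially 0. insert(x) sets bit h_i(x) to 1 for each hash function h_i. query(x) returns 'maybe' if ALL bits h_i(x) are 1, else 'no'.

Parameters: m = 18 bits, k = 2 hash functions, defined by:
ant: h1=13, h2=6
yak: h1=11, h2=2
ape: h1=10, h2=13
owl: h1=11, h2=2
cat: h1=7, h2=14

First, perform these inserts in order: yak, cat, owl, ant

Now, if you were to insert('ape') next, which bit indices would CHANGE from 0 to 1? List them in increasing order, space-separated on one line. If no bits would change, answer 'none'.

Start: bits=000000000000000000
After insert 'yak': sets bits 2 11 -> bits=001000000001000000
After insert 'cat': sets bits 7 14 -> bits=001000010001001000
After insert 'owl': sets bits 2 11 -> bits=001000010001001000
After insert 'ant': sets bits 6 13 -> bits=001000110001011000
insert 'ape' would touch bits 10 13; currently bit10=0, bit13=1
Bits that are 0 among those (would change 0->1): 10

Answer: 10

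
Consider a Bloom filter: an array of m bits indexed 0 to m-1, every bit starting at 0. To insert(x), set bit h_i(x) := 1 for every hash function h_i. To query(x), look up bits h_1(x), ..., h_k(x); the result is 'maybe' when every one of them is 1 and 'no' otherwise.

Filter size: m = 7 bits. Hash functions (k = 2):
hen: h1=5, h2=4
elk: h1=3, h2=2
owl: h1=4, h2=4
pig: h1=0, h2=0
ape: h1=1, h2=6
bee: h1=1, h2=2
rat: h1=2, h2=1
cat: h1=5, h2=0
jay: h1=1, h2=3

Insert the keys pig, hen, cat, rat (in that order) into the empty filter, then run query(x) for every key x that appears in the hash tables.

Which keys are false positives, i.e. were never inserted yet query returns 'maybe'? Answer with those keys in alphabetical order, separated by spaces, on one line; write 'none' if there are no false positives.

Start: bits=0000000
After insert 'pig': sets bits 0 -> bits=1000000
After insert 'hen': sets bits 4 5 -> bits=1000110
After insert 'cat': sets bits 0 5 -> bits=1000110
After insert 'rat': sets bits 1 2 -> bits=1110110
Not inserted: ape bee elk jay owl — query each against bits=1110110:
query ape: checks bit1=1, bit6=0 (has a 0) -> no => not a false positive
query bee: checks bit1=1, bit2=1 (all 1) -> maybe => FALSE POSITIVE
query elk: checks bit2=1, bit3=0 (has a 0) -> no => not a false positive
query jay: checks bit1=1, bit3=0 (has a 0) -> no => not a false positive
query owl: checks bit4=1 (all 1) -> maybe => FALSE POSITIVE
False positives (alphabetical): bee owl

Answer: bee owl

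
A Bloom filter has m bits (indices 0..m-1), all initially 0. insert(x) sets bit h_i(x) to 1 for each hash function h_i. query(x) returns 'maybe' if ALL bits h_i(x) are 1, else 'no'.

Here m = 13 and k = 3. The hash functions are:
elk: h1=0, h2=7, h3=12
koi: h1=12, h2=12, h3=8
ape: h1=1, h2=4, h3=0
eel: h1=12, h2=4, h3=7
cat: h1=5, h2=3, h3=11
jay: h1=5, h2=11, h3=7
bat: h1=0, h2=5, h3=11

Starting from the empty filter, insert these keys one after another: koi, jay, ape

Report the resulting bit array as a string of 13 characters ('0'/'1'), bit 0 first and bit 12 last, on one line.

Answer: 1100110110011

Derivation:
Start: bits=0000000000000
After insert 'koi': sets bits 8 12 -> bits=0000000010001
After insert 'jay': sets bits 5 7 11 -> bits=0000010110011
After insert 'ape': sets bits 0 1 4 -> bits=1100110110011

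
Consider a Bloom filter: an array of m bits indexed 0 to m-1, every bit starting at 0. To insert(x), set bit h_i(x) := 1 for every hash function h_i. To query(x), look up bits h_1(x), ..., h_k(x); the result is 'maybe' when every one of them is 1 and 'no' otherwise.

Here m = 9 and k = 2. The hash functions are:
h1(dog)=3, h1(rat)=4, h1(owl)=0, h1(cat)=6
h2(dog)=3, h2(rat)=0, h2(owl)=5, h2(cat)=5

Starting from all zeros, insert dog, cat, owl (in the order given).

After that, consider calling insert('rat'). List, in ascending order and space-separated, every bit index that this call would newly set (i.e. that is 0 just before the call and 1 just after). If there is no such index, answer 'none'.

Start: bits=000000000
After insert 'dog': sets bits 3 -> bits=000100000
After insert 'cat': sets bits 5 6 -> bits=000101100
After insert 'owl': sets bits 0 5 -> bits=100101100
insert 'rat' would touch bits 0 4; currently bit0=1, bit4=0
Bits that are 0 among those (would change 0->1): 4

Answer: 4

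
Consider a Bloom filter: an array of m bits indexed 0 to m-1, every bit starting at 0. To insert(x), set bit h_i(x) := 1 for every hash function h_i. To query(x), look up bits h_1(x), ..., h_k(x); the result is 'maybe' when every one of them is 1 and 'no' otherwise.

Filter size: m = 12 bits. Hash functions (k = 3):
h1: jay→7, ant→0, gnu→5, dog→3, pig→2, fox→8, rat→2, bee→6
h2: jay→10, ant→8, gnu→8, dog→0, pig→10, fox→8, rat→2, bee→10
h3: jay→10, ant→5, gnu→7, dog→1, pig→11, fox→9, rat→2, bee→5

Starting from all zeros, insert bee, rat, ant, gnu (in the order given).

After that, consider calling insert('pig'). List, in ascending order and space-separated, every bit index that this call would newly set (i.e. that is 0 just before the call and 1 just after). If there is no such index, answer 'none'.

Start: bits=000000000000
After insert 'bee': sets bits 5 6 10 -> bits=000001100010
After insert 'rat': sets bits 2 -> bits=001001100010
After insert 'ant': sets bits 0 5 8 -> bits=101001101010
After insert 'gnu': sets bits 5 7 8 -> bits=101001111010
insert 'pig' would touch bits 2 10 11; currently bit2=1, bit10=1, bit11=0
Bits that are 0 among those (would change 0->1): 11

Answer: 11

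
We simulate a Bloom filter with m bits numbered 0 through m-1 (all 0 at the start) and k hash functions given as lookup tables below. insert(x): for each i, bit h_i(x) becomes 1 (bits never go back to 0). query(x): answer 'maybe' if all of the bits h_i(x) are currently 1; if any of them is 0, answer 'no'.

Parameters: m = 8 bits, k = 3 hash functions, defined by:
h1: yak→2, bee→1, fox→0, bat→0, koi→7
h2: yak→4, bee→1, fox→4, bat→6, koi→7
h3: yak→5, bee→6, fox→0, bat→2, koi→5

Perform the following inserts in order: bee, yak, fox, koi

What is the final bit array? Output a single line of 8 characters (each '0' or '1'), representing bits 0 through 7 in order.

Start: bits=00000000
After insert 'bee': sets bits 1 6 -> bits=01000010
After insert 'yak': sets bits 2 4 5 -> bits=01101110
After insert 'fox': sets bits 0 4 -> bits=11101110
After insert 'koi': sets bits 5 7 -> bits=11101111

Answer: 11101111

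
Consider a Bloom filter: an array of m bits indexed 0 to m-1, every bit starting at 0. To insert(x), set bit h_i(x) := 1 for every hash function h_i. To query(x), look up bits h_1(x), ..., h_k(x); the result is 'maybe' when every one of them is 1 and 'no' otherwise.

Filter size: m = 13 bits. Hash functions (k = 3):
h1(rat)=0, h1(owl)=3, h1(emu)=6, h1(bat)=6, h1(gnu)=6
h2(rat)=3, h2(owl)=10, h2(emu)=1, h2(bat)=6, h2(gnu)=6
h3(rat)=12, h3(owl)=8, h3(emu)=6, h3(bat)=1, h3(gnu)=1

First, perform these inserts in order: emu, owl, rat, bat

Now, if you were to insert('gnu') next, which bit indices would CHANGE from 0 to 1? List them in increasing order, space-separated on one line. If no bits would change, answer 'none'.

Start: bits=0000000000000
After insert 'emu': sets bits 1 6 -> bits=0100001000000
After insert 'owl': sets bits 3 8 10 -> bits=0101001010100
After insert 'rat': sets bits 0 3 12 -> bits=1101001010101
After insert 'bat': sets bits 1 6 -> bits=1101001010101
insert 'gnu' would touch bits 1 6; currently bit1=1, bit6=1
Bits that are 0 among those (would change 0->1): none

Answer: none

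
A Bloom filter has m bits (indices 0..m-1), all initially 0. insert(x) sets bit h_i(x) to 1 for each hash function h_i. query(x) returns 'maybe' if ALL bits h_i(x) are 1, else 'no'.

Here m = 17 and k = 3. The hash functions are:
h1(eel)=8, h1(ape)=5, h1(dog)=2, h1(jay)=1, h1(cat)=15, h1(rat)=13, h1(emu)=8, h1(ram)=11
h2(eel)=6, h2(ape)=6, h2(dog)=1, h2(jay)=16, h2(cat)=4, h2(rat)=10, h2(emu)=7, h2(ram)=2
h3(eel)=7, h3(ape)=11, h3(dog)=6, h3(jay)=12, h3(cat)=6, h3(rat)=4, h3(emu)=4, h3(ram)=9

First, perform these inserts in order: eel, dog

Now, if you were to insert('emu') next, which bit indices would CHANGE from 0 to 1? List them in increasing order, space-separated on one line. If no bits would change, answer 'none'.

Start: bits=00000000000000000
After insert 'eel': sets bits 6 7 8 -> bits=00000011100000000
After insert 'dog': sets bits 1 2 6 -> bits=01100011100000000
insert 'emu' would touch bits 4 7 8; currently bit4=0, bit7=1, bit8=1
Bits that are 0 among those (would change 0->1): 4

Answer: 4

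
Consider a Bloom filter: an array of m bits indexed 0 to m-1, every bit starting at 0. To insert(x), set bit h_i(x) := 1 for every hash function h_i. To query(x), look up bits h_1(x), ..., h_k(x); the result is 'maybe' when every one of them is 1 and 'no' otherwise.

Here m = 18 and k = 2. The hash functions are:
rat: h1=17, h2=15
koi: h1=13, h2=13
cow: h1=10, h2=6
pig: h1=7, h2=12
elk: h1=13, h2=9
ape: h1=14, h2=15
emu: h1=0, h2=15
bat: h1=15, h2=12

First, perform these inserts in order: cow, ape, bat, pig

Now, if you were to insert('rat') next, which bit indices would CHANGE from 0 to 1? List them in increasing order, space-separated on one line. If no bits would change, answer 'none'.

Start: bits=000000000000000000
After insert 'cow': sets bits 6 10 -> bits=000000100010000000
After insert 'ape': sets bits 14 15 -> bits=000000100010001100
After insert 'bat': sets bits 12 15 -> bits=000000100010101100
After insert 'pig': sets bits 7 12 -> bits=000000110010101100
insert 'rat' would touch bits 15 17; currently bit15=1, bit17=0
Bits that are 0 among those (would change 0->1): 17

Answer: 17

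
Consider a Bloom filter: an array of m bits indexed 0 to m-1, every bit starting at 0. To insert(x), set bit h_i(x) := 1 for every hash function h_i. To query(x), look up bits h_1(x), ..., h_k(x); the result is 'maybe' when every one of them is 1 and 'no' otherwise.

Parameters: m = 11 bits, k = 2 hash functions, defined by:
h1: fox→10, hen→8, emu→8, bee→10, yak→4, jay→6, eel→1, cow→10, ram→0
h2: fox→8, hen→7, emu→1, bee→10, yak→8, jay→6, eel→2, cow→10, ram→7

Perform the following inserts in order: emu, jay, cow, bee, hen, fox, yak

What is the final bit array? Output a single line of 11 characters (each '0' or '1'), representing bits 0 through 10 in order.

Start: bits=00000000000
After insert 'emu': sets bits 1 8 -> bits=01000000100
After insert 'jay': sets bits 6 -> bits=01000010100
After insert 'cow': sets bits 10 -> bits=01000010101
After insert 'bee': sets bits 10 -> bits=01000010101
After insert 'hen': sets bits 7 8 -> bits=01000011101
After insert 'fox': sets bits 8 10 -> bits=01000011101
After insert 'yak': sets bits 4 8 -> bits=01001011101

Answer: 01001011101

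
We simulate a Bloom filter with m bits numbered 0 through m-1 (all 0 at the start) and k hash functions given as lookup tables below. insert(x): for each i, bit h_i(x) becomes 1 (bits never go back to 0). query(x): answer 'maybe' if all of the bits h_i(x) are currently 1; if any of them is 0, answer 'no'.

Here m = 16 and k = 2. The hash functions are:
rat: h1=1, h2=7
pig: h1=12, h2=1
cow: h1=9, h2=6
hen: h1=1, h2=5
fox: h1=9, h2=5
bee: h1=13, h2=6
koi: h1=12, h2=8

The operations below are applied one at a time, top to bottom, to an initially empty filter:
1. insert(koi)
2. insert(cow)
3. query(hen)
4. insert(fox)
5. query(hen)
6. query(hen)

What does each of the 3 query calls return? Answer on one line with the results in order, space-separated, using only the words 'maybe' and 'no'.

Answer: no no no

Derivation:
Start: bits=0000000000000000
Op 1: insert koi -> sets bits 8 12 -> bits=0000000010001000
Op 2: insert cow -> sets bits 6 9 -> bits=0000001011001000
Op 3: query hen -> checks bit1=0, bit5=0 (has a 0) -> no
Op 4: insert fox -> sets bits 5 9 -> bits=0000011011001000
Op 5: query hen -> checks bit1=0, bit5=1 (has a 0) -> no
Op 6: query hen -> checks bit1=0, bit5=1 (has a 0) -> no
Query results in order: no no no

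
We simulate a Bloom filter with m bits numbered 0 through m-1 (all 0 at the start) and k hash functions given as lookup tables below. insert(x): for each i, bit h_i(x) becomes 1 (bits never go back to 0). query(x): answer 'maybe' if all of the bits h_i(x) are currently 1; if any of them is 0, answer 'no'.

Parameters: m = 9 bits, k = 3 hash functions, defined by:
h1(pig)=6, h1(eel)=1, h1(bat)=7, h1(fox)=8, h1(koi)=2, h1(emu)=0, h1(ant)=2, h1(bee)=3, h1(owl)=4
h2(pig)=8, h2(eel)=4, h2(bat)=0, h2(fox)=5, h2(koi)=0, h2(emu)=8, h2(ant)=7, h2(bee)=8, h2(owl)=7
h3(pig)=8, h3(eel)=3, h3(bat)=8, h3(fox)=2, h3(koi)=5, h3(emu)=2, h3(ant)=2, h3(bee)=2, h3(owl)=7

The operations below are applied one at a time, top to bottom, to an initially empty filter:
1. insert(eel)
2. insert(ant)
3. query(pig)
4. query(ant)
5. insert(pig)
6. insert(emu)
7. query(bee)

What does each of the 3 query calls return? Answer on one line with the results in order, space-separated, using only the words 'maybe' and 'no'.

Answer: no maybe maybe

Derivation:
Start: bits=000000000
Op 1: insert eel -> sets bits 1 3 4 -> bits=010110000
Op 2: insert ant -> sets bits 2 7 -> bits=011110010
Op 3: query pig -> checks bit6=0, bit8=0 (has a 0) -> no
Op 4: query ant -> checks bit2=1, bit7=1 (all 1) -> maybe
Op 5: insert pig -> sets bits 6 8 -> bits=011110111
Op 6: insert emu -> sets bits 0 2 8 -> bits=111110111
Op 7: query bee -> checks bit2=1, bit3=1, bit8=1 (all 1) -> maybe
Query results in order: no maybe maybe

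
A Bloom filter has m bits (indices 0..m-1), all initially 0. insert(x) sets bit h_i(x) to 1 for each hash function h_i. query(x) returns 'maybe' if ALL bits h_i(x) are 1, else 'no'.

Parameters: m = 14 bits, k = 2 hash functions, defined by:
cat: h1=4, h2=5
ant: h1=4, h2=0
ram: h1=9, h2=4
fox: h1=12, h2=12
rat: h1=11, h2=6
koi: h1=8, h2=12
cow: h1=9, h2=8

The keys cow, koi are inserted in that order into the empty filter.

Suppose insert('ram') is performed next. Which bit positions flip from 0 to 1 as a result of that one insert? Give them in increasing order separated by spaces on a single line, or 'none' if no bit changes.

Answer: 4

Derivation:
Start: bits=00000000000000
After insert 'cow': sets bits 8 9 -> bits=00000000110000
After insert 'koi': sets bits 8 12 -> bits=00000000110010
insert 'ram' would touch bits 4 9; currently bit4=0, bit9=1
Bits that are 0 among those (would change 0->1): 4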